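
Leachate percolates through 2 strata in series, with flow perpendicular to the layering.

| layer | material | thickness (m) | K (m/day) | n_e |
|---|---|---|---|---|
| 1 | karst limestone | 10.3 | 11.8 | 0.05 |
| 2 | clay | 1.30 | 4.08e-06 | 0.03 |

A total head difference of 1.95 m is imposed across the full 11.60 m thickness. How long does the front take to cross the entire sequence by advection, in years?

With flow normal to the layers, continuity requires the same specific discharge q through every layer.
Σ(b_i/K_i) = 10.3/11.8 + 1.30/4.08e-06 = 3.186e+05 d.
q = Δh / Σ(b_i/K_i) = 1.95 / 3.186e+05 = 6.120e-06 m/day.
In each layer the seepage velocity is v_i = q/n_i, so the layer transit time is t_i = b_i·n_i / q:
  layer 1 (karst limestone): t_1 = 10.3 × 0.05 / 6.120e-06 = 84151 d
  layer 2 (clay): t_2 = 1.30 × 0.03 / 6.120e-06 = 6373 d
Total t = Σ t_i = 90523 days = 247.8 years.

248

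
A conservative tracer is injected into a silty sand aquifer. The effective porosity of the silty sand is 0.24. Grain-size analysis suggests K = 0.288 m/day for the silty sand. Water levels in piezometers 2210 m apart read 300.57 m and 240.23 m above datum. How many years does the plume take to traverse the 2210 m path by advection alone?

Hydraulic gradient i = (300.57 − 240.23) / 2210 = 60.34 / 2210 = 0.02730.
Darcy flux q = K · i = 0.2880 × 0.02730 = 0.007863 m/day.
Seepage velocity v = q / n_e = 0.007863 / 0.24 = 0.03276 m/day.
Travel time t = L / v = 2210 / 0.03276 = 67452 days = 184.7 years.

185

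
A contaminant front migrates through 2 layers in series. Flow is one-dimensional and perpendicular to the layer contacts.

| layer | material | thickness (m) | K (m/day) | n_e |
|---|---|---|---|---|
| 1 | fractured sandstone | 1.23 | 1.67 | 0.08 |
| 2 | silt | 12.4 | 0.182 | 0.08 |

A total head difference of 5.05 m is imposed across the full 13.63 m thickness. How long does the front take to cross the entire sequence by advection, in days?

With flow normal to the layers, continuity requires the same specific discharge q through every layer.
Σ(b_i/K_i) = 1.23/1.67 + 12.4/0.182 = 68.87 d.
q = Δh / Σ(b_i/K_i) = 5.05 / 68.87 = 0.07333 m/day.
In each layer the seepage velocity is v_i = q/n_i, so the layer transit time is t_i = b_i·n_i / q:
  layer 1 (fractured sandstone): t_1 = 1.23 × 0.08 / 0.07333 = 1.342 d
  layer 2 (silt): t_2 = 12.4 × 0.08 / 0.07333 = 13.53 d
Total t = Σ t_i = 14.87 days.

14.9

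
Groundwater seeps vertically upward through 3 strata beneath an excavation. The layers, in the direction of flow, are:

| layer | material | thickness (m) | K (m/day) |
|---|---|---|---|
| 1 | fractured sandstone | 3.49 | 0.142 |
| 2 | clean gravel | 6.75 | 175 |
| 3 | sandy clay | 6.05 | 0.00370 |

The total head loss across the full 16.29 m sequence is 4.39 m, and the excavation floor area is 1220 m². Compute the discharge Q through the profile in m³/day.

Flow is perpendicular to layering, so the layers act in series and the equivalent K is the thickness-weighted harmonic mean.
Total thickness L = 3.49 + 6.75 + 6.05 = 16.29 m.
Σ(b_i/K_i) = 3.49/0.142 + 6.75/175 + 6.05/0.00370 = 1660 d.
K_eq = L / Σ(b_i/K_i) = 16.29 / 1660 = 0.009815 m/day.
Q = K_eq · A · (Δh/L) = 0.009815 × 1220 × (4.39/16.29) = 3.227 m³/day.

3.23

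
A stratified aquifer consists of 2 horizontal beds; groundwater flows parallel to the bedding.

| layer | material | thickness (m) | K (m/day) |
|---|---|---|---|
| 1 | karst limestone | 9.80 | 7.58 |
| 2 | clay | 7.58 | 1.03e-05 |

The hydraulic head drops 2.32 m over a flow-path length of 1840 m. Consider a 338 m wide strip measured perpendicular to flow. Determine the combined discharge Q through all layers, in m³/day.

Flow is parallel to layering, so each bed carries its own Darcy discharge and the transmissivities add.
Σ(K_i·b_i) = 7.58×9.80 + 1.03e-05×7.58 = 74.28 m²/day.
Hydraulic gradient i = Δh / L = 2.32 / 1840 = 0.001261.
Q = Σ(K_i·b_i) · W · i = 74.28 × 338 × 0.001261 = 31.66 m³/day.

31.7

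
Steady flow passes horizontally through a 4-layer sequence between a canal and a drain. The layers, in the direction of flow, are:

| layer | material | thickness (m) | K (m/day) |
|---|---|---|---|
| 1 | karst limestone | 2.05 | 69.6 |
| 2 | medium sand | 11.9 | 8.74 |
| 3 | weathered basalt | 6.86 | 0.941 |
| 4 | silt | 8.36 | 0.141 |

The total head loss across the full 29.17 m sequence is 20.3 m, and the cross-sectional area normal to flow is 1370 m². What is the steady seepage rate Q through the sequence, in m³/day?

409

Flow is perpendicular to layering, so the layers act in series and the equivalent K is the thickness-weighted harmonic mean.
Total thickness L = 2.05 + 11.9 + 6.86 + 8.36 = 29.17 m.
Σ(b_i/K_i) = 2.05/69.6 + 11.9/8.74 + 6.86/0.941 + 8.36/0.141 = 67.97 d.
K_eq = L / Σ(b_i/K_i) = 29.17 / 67.97 = 0.4291 m/day.
Q = K_eq · A · (Δh/L) = 0.4291 × 1370 × (20.3/29.17) = 409.2 m³/day.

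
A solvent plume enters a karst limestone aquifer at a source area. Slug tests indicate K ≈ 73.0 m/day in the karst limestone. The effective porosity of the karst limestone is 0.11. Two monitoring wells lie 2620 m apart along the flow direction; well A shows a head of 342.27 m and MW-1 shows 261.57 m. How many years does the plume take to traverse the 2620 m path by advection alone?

Hydraulic gradient i = (342.27 − 261.57) / 2620 = 80.7 / 2620 = 0.03080.
Darcy flux q = K · i = 73.00 × 0.03080 = 2.249 m/day.
Seepage velocity v = q / n_e = 2.249 / 0.11 = 20.44 m/day.
Travel time t = L / v = 2620 / 20.44 = 128.2 days = 0.3509 years.

0.351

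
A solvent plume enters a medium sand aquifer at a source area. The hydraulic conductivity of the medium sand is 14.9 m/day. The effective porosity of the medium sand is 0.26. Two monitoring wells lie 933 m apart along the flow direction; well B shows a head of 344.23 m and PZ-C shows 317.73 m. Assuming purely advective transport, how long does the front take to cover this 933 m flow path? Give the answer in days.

573

Hydraulic gradient i = (344.23 − 317.73) / 933 = 26.5 / 933 = 0.02840.
Darcy flux q = K · i = 14.90 × 0.02840 = 0.4232 m/day.
Seepage velocity v = q / n_e = 0.4232 / 0.26 = 1.628 m/day.
Travel time t = L / v = 933 / 1.628 = 573.2 days.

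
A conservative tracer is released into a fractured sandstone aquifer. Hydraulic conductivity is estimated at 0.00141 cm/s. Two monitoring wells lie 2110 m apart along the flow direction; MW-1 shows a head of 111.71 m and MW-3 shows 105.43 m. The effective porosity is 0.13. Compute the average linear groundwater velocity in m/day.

0.0279

Convert K: 0.00141 cm/s × 864 = 1.218 m/day.
Hydraulic gradient i = (111.71 − 105.43) / 2110 = 6.28 / 2110 = 0.002976.
Darcy flux q = K · i = 1.218 × 0.002976 = 0.003626 m/day.
Seepage velocity v = q / n_e = 0.003626 / 0.13 = 0.02789 m/day.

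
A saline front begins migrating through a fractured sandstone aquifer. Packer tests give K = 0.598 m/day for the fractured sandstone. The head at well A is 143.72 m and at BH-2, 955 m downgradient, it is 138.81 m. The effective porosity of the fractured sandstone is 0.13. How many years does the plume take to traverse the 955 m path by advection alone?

Hydraulic gradient i = (143.72 − 138.81) / 955 = 4.91 / 955 = 0.005141.
Darcy flux q = K · i = 0.5980 × 0.005141 = 0.003075 m/day.
Seepage velocity v = q / n_e = 0.003075 / 0.13 = 0.02365 m/day.
Travel time t = L / v = 955 / 0.02365 = 40380 days = 110.6 years.

111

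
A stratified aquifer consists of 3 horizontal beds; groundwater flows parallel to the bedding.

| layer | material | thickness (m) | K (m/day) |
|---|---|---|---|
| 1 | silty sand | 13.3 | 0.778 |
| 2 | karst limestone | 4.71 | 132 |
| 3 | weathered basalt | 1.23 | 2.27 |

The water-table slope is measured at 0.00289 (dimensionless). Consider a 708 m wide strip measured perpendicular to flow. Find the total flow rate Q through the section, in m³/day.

1300

Flow is parallel to layering, so each bed carries its own Darcy discharge and the transmissivities add.
Σ(K_i·b_i) = 0.778×13.3 + 132×4.71 + 2.27×1.23 = 634.9 m²/day.
Hydraulic gradient i = 0.00289.
Q = Σ(K_i·b_i) · W · i = 634.9 × 708 × 0.002890 = 1299 m³/day.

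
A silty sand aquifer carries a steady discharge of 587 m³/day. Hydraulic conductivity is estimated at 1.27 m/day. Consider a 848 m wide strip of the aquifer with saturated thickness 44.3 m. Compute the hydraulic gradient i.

Cross-sectional area A = 848 × 44.3 = 37566 m².
From Q = K·A·i, i = Q / (K·A) = 587 / (1.270 × 37566) = 0.01230.

0.0123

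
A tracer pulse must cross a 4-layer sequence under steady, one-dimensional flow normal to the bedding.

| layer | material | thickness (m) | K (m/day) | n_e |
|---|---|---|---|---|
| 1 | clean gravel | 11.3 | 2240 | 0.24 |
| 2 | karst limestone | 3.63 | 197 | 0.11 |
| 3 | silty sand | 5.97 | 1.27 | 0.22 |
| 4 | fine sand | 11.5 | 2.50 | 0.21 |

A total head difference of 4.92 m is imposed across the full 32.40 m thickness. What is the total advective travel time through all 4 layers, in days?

With flow normal to the layers, continuity requires the same specific discharge q through every layer.
Σ(b_i/K_i) = 11.3/2240 + 3.63/197 + 5.97/1.27 + 11.5/2.50 = 9.324 d.
q = Δh / Σ(b_i/K_i) = 4.92 / 9.324 = 0.5277 m/day.
In each layer the seepage velocity is v_i = q/n_i, so the layer transit time is t_i = b_i·n_i / q:
  layer 1 (clean gravel): t_1 = 11.3 × 0.24 / 0.5277 = 5.140 d
  layer 2 (karst limestone): t_2 = 3.63 × 0.11 / 0.5277 = 0.7567 d
  layer 3 (silty sand): t_3 = 5.97 × 0.22 / 0.5277 = 2.489 d
  layer 4 (fine sand): t_4 = 11.5 × 0.21 / 0.5277 = 4.577 d
Total t = Σ t_i = 12.96 days.

13.0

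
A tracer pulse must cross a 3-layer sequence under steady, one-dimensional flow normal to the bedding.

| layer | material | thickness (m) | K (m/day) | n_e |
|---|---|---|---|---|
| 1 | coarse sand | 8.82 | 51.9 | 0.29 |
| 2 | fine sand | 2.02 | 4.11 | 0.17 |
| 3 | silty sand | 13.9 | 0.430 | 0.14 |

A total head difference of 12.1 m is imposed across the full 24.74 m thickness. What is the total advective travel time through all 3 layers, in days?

13.2

With flow normal to the layers, continuity requires the same specific discharge q through every layer.
Σ(b_i/K_i) = 8.82/51.9 + 2.02/4.11 + 13.9/0.430 = 32.99 d.
q = Δh / Σ(b_i/K_i) = 12.1 / 32.99 = 0.3668 m/day.
In each layer the seepage velocity is v_i = q/n_i, so the layer transit time is t_i = b_i·n_i / q:
  layer 1 (coarse sand): t_1 = 8.82 × 0.29 / 0.3668 = 6.973 d
  layer 2 (fine sand): t_2 = 2.02 × 0.17 / 0.3668 = 0.9362 d
  layer 3 (silty sand): t_3 = 13.9 × 0.14 / 0.3668 = 5.305 d
Total t = Σ t_i = 13.21 days.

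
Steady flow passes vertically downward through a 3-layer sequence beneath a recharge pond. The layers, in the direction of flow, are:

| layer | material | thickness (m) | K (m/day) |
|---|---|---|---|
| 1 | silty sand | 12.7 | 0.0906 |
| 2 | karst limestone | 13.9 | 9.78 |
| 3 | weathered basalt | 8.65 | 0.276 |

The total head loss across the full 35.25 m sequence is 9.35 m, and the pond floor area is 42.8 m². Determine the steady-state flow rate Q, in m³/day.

Flow is perpendicular to layering, so the layers act in series and the equivalent K is the thickness-weighted harmonic mean.
Total thickness L = 12.7 + 13.9 + 8.65 = 35.25 m.
Σ(b_i/K_i) = 12.7/0.0906 + 13.9/9.78 + 8.65/0.276 = 172.9 d.
K_eq = L / Σ(b_i/K_i) = 35.25 / 172.9 = 0.2038 m/day.
Q = K_eq · A · (Δh/L) = 0.2038 × 42.8 × (9.35/35.25) = 2.314 m³/day.

2.31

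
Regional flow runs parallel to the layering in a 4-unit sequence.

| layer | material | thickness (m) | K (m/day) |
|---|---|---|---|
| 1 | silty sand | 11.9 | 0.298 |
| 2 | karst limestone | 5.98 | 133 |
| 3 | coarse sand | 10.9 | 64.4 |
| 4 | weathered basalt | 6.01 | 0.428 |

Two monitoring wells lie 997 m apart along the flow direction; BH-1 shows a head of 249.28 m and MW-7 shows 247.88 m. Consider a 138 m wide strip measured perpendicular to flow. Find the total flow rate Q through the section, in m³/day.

Flow is parallel to layering, so each bed carries its own Darcy discharge and the transmissivities add.
Σ(K_i·b_i) = 0.298×11.9 + 133×5.98 + 64.4×10.9 + 0.428×6.01 = 1503 m²/day.
Hydraulic gradient i = (249.28 − 247.88) / 997 = 1.4 / 997 = 0.001404.
Q = Σ(K_i·b_i) · W · i = 1503 × 138 × 0.001404 = 291.3 m³/day.

291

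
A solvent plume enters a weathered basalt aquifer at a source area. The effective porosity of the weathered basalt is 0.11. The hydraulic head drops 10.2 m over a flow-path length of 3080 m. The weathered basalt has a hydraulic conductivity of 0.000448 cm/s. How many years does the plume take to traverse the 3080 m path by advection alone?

724

Convert K: 0.000448 cm/s × 864 = 0.3871 m/day.
Hydraulic gradient i = Δh / L = 10.2 / 3080 = 0.003312.
Darcy flux q = K · i = 0.3871 × 0.003312 = 0.001282 m/day.
Seepage velocity v = q / n_e = 0.001282 / 0.11 = 0.01165 m/day.
Travel time t = L / v = 3080 / 0.01165 = 2.643e+05 days = 723.6 years.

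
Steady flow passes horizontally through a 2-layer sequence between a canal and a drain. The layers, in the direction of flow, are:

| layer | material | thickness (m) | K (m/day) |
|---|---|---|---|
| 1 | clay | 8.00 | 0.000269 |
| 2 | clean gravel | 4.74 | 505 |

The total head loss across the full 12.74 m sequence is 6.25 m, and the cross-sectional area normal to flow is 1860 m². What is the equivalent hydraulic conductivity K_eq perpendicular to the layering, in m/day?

0.000428

Flow is perpendicular to layering, so the layers act in series and the equivalent K is the thickness-weighted harmonic mean.
Total thickness L = 8.00 + 4.74 = 12.74 m.
Σ(b_i/K_i) = 8.00/0.000269 + 4.74/505 = 29740 d.
K_eq = L / Σ(b_i/K_i) = 12.74 / 29740 = 0.0004284 m/day.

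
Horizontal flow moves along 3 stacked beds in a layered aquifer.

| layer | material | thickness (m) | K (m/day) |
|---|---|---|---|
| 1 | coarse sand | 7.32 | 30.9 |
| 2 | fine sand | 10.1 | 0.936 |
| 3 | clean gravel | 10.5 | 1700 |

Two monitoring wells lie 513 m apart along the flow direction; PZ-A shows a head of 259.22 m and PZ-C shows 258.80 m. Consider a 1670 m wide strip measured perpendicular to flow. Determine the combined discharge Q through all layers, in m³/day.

24700

Flow is parallel to layering, so each bed carries its own Darcy discharge and the transmissivities add.
Σ(K_i·b_i) = 30.9×7.32 + 0.936×10.1 + 1700×10.5 = 18086 m²/day.
Hydraulic gradient i = (259.22 − 258.80) / 513 = 0.42 / 513 = 0.0008187.
Q = Σ(K_i·b_i) · W · i = 18086 × 1670 × 0.0008187 = 24728 m³/day.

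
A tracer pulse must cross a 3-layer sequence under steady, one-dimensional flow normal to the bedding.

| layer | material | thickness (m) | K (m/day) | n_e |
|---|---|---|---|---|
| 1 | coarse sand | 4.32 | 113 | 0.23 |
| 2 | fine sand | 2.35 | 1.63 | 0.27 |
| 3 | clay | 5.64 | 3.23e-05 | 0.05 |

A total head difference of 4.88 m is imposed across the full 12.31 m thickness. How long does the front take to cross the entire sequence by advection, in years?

With flow normal to the layers, continuity requires the same specific discharge q through every layer.
Σ(b_i/K_i) = 4.32/113 + 2.35/1.63 + 5.64/3.23e-05 = 1.746e+05 d.
q = Δh / Σ(b_i/K_i) = 4.88 / 1.746e+05 = 2.795e-05 m/day.
In each layer the seepage velocity is v_i = q/n_i, so the layer transit time is t_i = b_i·n_i / q:
  layer 1 (coarse sand): t_1 = 4.32 × 0.23 / 2.795e-05 = 35553 d
  layer 2 (fine sand): t_2 = 2.35 × 0.27 / 2.795e-05 = 22703 d
  layer 3 (clay): t_3 = 5.64 × 0.05 / 2.795e-05 = 10090 d
Total t = Σ t_i = 68347 days = 187.1 years.

187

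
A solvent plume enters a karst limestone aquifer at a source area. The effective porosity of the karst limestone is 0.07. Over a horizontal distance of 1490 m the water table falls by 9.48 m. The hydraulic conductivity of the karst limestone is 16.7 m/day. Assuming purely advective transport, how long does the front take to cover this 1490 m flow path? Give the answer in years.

Hydraulic gradient i = Δh / L = 9.48 / 1490 = 0.006362.
Darcy flux q = K · i = 16.70 × 0.006362 = 0.1063 m/day.
Seepage velocity v = q / n_e = 0.1063 / 0.07 = 1.518 m/day.
Travel time t = L / v = 1490 / 1.518 = 981.6 days = 2.688 years.

2.69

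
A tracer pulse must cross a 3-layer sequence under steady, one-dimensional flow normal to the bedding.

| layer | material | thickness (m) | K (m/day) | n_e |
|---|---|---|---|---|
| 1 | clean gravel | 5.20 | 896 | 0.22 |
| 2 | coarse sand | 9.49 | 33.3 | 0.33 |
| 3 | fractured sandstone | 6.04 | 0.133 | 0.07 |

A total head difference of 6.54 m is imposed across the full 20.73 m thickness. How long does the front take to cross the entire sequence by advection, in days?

With flow normal to the layers, continuity requires the same specific discharge q through every layer.
Σ(b_i/K_i) = 5.20/896 + 9.49/33.3 + 6.04/0.133 = 45.70 d.
q = Δh / Σ(b_i/K_i) = 6.54 / 45.70 = 0.1431 m/day.
In each layer the seepage velocity is v_i = q/n_i, so the layer transit time is t_i = b_i·n_i / q:
  layer 1 (clean gravel): t_1 = 5.20 × 0.22 / 0.1431 = 7.995 d
  layer 2 (coarse sand): t_2 = 9.49 × 0.33 / 0.1431 = 21.89 d
  layer 3 (fractured sandstone): t_3 = 6.04 × 0.07 / 0.1431 = 2.955 d
Total t = Σ t_i = 32.84 days.

32.8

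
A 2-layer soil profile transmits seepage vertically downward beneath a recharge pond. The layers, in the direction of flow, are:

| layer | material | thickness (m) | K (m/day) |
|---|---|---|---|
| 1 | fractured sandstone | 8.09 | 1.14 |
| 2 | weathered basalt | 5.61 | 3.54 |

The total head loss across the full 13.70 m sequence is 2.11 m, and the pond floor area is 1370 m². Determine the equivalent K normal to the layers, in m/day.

1.58

Flow is perpendicular to layering, so the layers act in series and the equivalent K is the thickness-weighted harmonic mean.
Total thickness L = 8.09 + 5.61 = 13.70 m.
Σ(b_i/K_i) = 8.09/1.14 + 5.61/3.54 = 8.681 d.
K_eq = L / Σ(b_i/K_i) = 13.70 / 8.681 = 1.578 m/day.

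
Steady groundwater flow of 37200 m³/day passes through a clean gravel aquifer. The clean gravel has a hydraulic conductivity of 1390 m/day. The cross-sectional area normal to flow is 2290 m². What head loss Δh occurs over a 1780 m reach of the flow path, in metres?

20.8

From Q = K·A·i, i = Q / (K·A) = 37200 / (1390 × 2290) = 0.01169.
Head loss Δh = i · L = 0.01169 × 1780 = 20.80 m.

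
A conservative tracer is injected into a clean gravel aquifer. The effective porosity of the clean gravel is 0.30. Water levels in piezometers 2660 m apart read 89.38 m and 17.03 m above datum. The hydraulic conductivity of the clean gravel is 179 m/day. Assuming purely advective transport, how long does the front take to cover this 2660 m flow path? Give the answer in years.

Hydraulic gradient i = (89.38 − 17.03) / 2660 = 72.35 / 2660 = 0.02720.
Darcy flux q = K · i = 179.0 × 0.02720 = 4.869 m/day.
Seepage velocity v = q / n_e = 4.869 / 0.30 = 16.23 m/day.
Travel time t = L / v = 2660 / 16.23 = 163.9 days = 0.4487 years.

0.449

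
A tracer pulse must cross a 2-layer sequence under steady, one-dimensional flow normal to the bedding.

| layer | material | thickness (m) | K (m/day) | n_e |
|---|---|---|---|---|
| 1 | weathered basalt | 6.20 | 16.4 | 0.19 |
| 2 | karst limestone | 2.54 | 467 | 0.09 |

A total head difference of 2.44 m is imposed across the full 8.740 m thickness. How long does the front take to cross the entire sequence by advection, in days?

0.221

With flow normal to the layers, continuity requires the same specific discharge q through every layer.
Σ(b_i/K_i) = 6.20/16.4 + 2.54/467 = 0.3835 d.
q = Δh / Σ(b_i/K_i) = 2.44 / 0.3835 = 6.363 m/day.
In each layer the seepage velocity is v_i = q/n_i, so the layer transit time is t_i = b_i·n_i / q:
  layer 1 (weathered basalt): t_1 = 6.20 × 0.19 / 6.363 = 0.1851 d
  layer 2 (karst limestone): t_2 = 2.54 × 0.09 / 6.363 = 0.03593 d
Total t = Σ t_i = 0.2211 days.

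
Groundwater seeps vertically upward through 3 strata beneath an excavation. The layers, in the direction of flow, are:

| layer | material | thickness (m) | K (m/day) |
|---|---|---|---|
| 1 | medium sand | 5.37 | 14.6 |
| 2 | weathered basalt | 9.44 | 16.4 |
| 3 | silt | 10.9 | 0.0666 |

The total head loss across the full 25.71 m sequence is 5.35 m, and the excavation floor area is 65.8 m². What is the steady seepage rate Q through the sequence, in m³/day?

2.14

Flow is perpendicular to layering, so the layers act in series and the equivalent K is the thickness-weighted harmonic mean.
Total thickness L = 5.37 + 9.44 + 10.9 = 25.71 m.
Σ(b_i/K_i) = 5.37/14.6 + 9.44/16.4 + 10.9/0.0666 = 164.6 d.
K_eq = L / Σ(b_i/K_i) = 25.71 / 164.6 = 0.1562 m/day.
Q = K_eq · A · (Δh/L) = 0.1562 × 65.8 × (5.35/25.71) = 2.139 m³/day.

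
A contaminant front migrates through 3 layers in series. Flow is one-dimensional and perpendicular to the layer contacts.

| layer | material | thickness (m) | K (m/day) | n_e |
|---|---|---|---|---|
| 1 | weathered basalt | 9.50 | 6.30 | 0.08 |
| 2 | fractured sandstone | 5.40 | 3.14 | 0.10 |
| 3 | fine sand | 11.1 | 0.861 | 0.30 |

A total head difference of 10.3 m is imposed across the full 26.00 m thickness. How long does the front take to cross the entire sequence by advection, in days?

With flow normal to the layers, continuity requires the same specific discharge q through every layer.
Σ(b_i/K_i) = 9.50/6.30 + 5.40/3.14 + 11.1/0.861 = 16.12 d.
q = Δh / Σ(b_i/K_i) = 10.3 / 16.12 = 0.6390 m/day.
In each layer the seepage velocity is v_i = q/n_i, so the layer transit time is t_i = b_i·n_i / q:
  layer 1 (weathered basalt): t_1 = 9.50 × 0.08 / 0.6390 = 1.189 d
  layer 2 (fractured sandstone): t_2 = 5.40 × 0.10 / 0.6390 = 0.8451 d
  layer 3 (fine sand): t_3 = 11.1 × 0.30 / 0.6390 = 5.212 d
Total t = Σ t_i = 7.246 days.

7.25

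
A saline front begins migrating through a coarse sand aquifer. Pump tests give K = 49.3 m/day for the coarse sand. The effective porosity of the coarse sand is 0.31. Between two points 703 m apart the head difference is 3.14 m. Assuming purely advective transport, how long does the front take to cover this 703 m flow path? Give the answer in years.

Hydraulic gradient i = Δh / L = 3.14 / 703 = 0.004467.
Darcy flux q = K · i = 49.30 × 0.004467 = 0.2202 m/day.
Seepage velocity v = q / n_e = 0.2202 / 0.31 = 0.7103 m/day.
Travel time t = L / v = 703 / 0.7103 = 989.7 days = 2.710 years.

2.71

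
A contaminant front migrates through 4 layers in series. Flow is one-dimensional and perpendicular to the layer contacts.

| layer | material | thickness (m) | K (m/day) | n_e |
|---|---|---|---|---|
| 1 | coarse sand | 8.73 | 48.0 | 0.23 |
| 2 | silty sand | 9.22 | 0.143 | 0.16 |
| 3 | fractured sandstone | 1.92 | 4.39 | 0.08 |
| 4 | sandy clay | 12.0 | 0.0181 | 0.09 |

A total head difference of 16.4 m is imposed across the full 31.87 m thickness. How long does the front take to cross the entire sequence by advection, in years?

0.573

With flow normal to the layers, continuity requires the same specific discharge q through every layer.
Σ(b_i/K_i) = 8.73/48.0 + 9.22/0.143 + 1.92/4.39 + 12.0/0.0181 = 728.1 d.
q = Δh / Σ(b_i/K_i) = 16.4 / 728.1 = 0.02253 m/day.
In each layer the seepage velocity is v_i = q/n_i, so the layer transit time is t_i = b_i·n_i / q:
  layer 1 (coarse sand): t_1 = 8.73 × 0.23 / 0.02253 = 89.14 d
  layer 2 (silty sand): t_2 = 9.22 × 0.16 / 0.02253 = 65.49 d
  layer 3 (fractured sandstone): t_3 = 1.92 × 0.08 / 0.02253 = 6.819 d
  layer 4 (sandy clay): t_4 = 12.0 × 0.09 / 0.02253 = 47.95 d
Total t = Σ t_i = 209.4 days = 0.5733 years.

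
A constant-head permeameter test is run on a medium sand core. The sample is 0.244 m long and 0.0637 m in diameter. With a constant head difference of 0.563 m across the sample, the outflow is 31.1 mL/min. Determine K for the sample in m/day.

6.09

Cross-sectional area A = π·(d/2)² = π × (0.0637/2)² = 0.003187 m².
Convert discharge: 31.1 mL/min = 5.183e-07 m³/s.
Darcy's law rearranged: K = Q·L / (A·Δh) = 5.183e-07 × 0.244 / (0.003187 × 0.563) = 7.049e-05 m/s = 6.090 m/day.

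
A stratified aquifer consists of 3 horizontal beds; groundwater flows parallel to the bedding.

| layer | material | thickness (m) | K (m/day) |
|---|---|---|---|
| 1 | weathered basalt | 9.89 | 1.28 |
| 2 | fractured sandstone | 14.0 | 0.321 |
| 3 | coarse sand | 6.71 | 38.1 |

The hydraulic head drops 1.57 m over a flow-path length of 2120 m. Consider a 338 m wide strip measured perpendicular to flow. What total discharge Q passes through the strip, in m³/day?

68.3

Flow is parallel to layering, so each bed carries its own Darcy discharge and the transmissivities add.
Σ(K_i·b_i) = 1.28×9.89 + 0.321×14.0 + 38.1×6.71 = 272.8 m²/day.
Hydraulic gradient i = Δh / L = 1.57 / 2120 = 0.0007406.
Q = Σ(K_i·b_i) · W · i = 272.8 × 338 × 0.0007406 = 68.29 m³/day.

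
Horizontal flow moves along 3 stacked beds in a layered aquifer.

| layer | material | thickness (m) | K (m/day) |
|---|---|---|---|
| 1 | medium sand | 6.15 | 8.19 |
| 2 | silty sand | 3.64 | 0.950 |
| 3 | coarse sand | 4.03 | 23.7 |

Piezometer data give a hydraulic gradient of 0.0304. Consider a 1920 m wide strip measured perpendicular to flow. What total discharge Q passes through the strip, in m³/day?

Flow is parallel to layering, so each bed carries its own Darcy discharge and the transmissivities add.
Σ(K_i·b_i) = 8.19×6.15 + 0.950×3.64 + 23.7×4.03 = 149.3 m²/day.
Hydraulic gradient i = 0.0304.
Q = Σ(K_i·b_i) · W · i = 149.3 × 1920 × 0.03040 = 8717 m³/day.

8720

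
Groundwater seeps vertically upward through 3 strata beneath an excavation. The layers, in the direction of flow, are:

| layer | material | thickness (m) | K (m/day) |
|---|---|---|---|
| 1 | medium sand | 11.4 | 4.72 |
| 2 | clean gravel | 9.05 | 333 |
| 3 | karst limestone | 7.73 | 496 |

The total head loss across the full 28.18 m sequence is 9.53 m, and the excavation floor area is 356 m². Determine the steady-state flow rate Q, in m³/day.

Flow is perpendicular to layering, so the layers act in series and the equivalent K is the thickness-weighted harmonic mean.
Total thickness L = 11.4 + 9.05 + 7.73 = 28.18 m.
Σ(b_i/K_i) = 11.4/4.72 + 9.05/333 + 7.73/496 = 2.458 d.
K_eq = L / Σ(b_i/K_i) = 28.18 / 2.458 = 11.46 m/day.
Q = K_eq · A · (Δh/L) = 11.46 × 356 × (9.53/28.18) = 1380 m³/day.

1380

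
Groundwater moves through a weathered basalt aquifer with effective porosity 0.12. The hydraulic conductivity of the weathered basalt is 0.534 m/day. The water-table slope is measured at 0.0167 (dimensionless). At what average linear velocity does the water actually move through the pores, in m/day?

0.0743

Hydraulic gradient i = 0.0167.
Darcy flux q = K · i = 0.5340 × 0.01670 = 0.008918 m/day.
Seepage velocity v = q / n_e = 0.008918 / 0.12 = 0.07432 m/day.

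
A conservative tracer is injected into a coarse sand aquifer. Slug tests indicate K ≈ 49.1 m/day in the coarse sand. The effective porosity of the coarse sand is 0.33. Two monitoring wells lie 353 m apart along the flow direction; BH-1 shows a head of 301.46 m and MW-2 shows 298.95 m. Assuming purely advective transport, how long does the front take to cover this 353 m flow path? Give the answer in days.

Hydraulic gradient i = (301.46 − 298.95) / 353 = 2.51 / 353 = 0.007110.
Darcy flux q = K · i = 49.10 × 0.007110 = 0.3491 m/day.
Seepage velocity v = q / n_e = 0.3491 / 0.33 = 1.058 m/day.
Travel time t = L / v = 353 / 1.058 = 333.7 days.

334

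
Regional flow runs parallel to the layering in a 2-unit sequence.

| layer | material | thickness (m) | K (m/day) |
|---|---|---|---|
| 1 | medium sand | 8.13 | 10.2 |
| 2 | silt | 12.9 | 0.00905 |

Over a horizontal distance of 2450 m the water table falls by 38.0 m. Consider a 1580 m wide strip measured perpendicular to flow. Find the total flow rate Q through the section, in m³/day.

Flow is parallel to layering, so each bed carries its own Darcy discharge and the transmissivities add.
Σ(K_i·b_i) = 10.2×8.13 + 0.00905×12.9 = 83.04 m²/day.
Hydraulic gradient i = Δh / L = 38.0 / 2450 = 0.01551.
Q = Σ(K_i·b_i) · W · i = 83.04 × 1580 × 0.01551 = 2035 m³/day.

2040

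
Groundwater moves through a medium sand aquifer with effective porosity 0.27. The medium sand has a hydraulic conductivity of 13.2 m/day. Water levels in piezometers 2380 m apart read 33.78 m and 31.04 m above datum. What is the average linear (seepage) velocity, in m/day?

0.0563

Hydraulic gradient i = (33.78 − 31.04) / 2380 = 2.74 / 2380 = 0.001151.
Darcy flux q = K · i = 13.20 × 0.001151 = 0.01520 m/day.
Seepage velocity v = q / n_e = 0.01520 / 0.27 = 0.05628 m/day.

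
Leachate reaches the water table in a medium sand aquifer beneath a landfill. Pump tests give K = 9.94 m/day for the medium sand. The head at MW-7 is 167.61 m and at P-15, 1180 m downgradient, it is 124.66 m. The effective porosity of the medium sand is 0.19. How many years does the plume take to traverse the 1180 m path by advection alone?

Hydraulic gradient i = (167.61 − 124.66) / 1180 = 42.95 / 1180 = 0.03640.
Darcy flux q = K · i = 9.940 × 0.03640 = 0.3618 m/day.
Seepage velocity v = q / n_e = 0.3618 / 0.19 = 1.904 m/day.
Travel time t = L / v = 1180 / 1.904 = 619.7 days = 1.697 years.

1.70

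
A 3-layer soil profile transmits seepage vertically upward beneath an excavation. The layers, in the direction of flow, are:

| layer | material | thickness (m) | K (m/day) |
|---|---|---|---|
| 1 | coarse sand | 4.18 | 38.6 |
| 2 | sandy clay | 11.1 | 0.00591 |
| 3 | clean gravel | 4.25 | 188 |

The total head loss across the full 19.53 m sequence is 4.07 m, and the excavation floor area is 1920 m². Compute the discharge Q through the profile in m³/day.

4.16

Flow is perpendicular to layering, so the layers act in series and the equivalent K is the thickness-weighted harmonic mean.
Total thickness L = 4.18 + 11.1 + 4.25 = 19.53 m.
Σ(b_i/K_i) = 4.18/38.6 + 11.1/0.00591 + 4.25/188 = 1878 d.
K_eq = L / Σ(b_i/K_i) = 19.53 / 1878 = 0.01040 m/day.
Q = K_eq · A · (Δh/L) = 0.01040 × 1920 × (4.07/19.53) = 4.160 m³/day.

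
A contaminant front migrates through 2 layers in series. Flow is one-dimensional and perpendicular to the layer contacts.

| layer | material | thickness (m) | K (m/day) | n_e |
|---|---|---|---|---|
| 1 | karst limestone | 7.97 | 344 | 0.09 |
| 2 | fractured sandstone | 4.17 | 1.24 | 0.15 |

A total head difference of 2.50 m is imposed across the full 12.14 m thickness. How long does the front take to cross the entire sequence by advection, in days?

1.82

With flow normal to the layers, continuity requires the same specific discharge q through every layer.
Σ(b_i/K_i) = 7.97/344 + 4.17/1.24 = 3.386 d.
q = Δh / Σ(b_i/K_i) = 2.50 / 3.386 = 0.7383 m/day.
In each layer the seepage velocity is v_i = q/n_i, so the layer transit time is t_i = b_i·n_i / q:
  layer 1 (karst limestone): t_1 = 7.97 × 0.09 / 0.7383 = 0.9715 d
  layer 2 (fractured sandstone): t_2 = 4.17 × 0.15 / 0.7383 = 0.8472 d
Total t = Σ t_i = 1.819 days.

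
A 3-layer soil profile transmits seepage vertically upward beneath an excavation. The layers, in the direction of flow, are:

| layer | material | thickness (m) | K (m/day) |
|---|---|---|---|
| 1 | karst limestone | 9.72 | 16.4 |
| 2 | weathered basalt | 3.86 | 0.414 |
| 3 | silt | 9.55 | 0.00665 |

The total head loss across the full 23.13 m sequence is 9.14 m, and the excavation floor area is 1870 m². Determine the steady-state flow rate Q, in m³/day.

11.8

Flow is perpendicular to layering, so the layers act in series and the equivalent K is the thickness-weighted harmonic mean.
Total thickness L = 9.72 + 3.86 + 9.55 = 23.13 m.
Σ(b_i/K_i) = 9.72/16.4 + 3.86/0.414 + 9.55/0.00665 = 1446 d.
K_eq = L / Σ(b_i/K_i) = 23.13 / 1446 = 0.01600 m/day.
Q = K_eq · A · (Δh/L) = 0.01600 × 1870 × (9.14/23.13) = 11.82 m³/day.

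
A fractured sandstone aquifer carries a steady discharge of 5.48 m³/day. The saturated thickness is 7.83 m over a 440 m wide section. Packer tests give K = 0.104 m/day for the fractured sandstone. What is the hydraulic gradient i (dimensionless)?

Cross-sectional area A = 440 × 7.83 = 3445 m².
From Q = K·A·i, i = Q / (K·A) = 5.48 / (0.1040 × 3445) = 0.01529.

0.0153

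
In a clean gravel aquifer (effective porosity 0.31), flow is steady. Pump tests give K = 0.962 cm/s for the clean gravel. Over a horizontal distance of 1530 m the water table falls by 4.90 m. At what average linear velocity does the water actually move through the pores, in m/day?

Convert K: 0.962 cm/s × 864 = 831.2 m/day.
Hydraulic gradient i = Δh / L = 4.90 / 1530 = 0.003203.
Darcy flux q = K · i = 831.2 × 0.003203 = 2.662 m/day.
Seepage velocity v = q / n_e = 2.662 / 0.31 = 8.587 m/day.

8.59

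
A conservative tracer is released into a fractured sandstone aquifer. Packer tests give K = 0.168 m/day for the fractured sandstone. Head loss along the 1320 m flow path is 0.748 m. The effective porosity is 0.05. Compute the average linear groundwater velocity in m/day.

0.00190

Hydraulic gradient i = Δh / L = 0.748 / 1320 = 0.0005667.
Darcy flux q = K · i = 0.1680 × 0.0005667 = 9.520e-05 m/day.
Seepage velocity v = q / n_e = 9.520e-05 / 0.05 = 0.001904 m/day.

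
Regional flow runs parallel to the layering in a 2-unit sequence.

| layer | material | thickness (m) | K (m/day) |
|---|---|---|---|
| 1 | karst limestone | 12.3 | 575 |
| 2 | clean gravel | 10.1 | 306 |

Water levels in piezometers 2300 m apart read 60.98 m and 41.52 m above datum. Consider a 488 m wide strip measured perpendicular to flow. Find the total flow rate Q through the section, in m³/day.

Flow is parallel to layering, so each bed carries its own Darcy discharge and the transmissivities add.
Σ(K_i·b_i) = 575×12.3 + 306×10.1 = 10163 m²/day.
Hydraulic gradient i = (60.98 − 41.52) / 2300 = 19.46 / 2300 = 0.008461.
Q = Σ(K_i·b_i) · W · i = 10163 × 488 × 0.008461 = 41962 m³/day.

42000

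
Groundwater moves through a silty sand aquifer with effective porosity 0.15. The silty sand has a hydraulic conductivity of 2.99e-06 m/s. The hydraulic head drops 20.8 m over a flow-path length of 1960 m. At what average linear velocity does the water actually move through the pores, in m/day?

0.0183

Convert K: 2.99e-06 m/s × 86400 = 0.2583 m/day.
Hydraulic gradient i = Δh / L = 20.8 / 1960 = 0.01061.
Darcy flux q = K · i = 0.2583 × 0.01061 = 0.002742 m/day.
Seepage velocity v = q / n_e = 0.002742 / 0.15 = 0.01828 m/day.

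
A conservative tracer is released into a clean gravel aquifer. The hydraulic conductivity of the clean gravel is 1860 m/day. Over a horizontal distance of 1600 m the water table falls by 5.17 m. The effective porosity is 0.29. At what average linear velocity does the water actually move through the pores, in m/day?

Hydraulic gradient i = Δh / L = 5.17 / 1600 = 0.003231.
Darcy flux q = K · i = 1860 × 0.003231 = 6.010 m/day.
Seepage velocity v = q / n_e = 6.010 / 0.29 = 20.72 m/day.

20.7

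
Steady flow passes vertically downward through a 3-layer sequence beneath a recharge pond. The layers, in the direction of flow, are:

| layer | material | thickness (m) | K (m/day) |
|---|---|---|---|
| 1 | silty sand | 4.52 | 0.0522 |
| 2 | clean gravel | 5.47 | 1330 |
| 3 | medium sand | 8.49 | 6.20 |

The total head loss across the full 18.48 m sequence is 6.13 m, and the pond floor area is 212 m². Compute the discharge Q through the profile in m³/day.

Flow is perpendicular to layering, so the layers act in series and the equivalent K is the thickness-weighted harmonic mean.
Total thickness L = 4.52 + 5.47 + 8.49 = 18.48 m.
Σ(b_i/K_i) = 4.52/0.0522 + 5.47/1330 + 8.49/6.20 = 87.96 d.
K_eq = L / Σ(b_i/K_i) = 18.48 / 87.96 = 0.2101 m/day.
Q = K_eq · A · (Δh/L) = 0.2101 × 212 × (6.13/18.48) = 14.77 m³/day.

14.8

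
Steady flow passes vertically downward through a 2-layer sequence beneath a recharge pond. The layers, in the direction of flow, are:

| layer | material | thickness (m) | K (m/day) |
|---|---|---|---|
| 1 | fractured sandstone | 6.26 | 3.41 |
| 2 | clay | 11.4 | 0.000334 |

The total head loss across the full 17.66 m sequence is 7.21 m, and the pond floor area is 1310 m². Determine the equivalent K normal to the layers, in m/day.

Flow is perpendicular to layering, so the layers act in series and the equivalent K is the thickness-weighted harmonic mean.
Total thickness L = 6.26 + 11.4 = 17.66 m.
Σ(b_i/K_i) = 6.26/3.41 + 11.4/0.000334 = 34134 d.
K_eq = L / Σ(b_i/K_i) = 17.66 / 34134 = 0.0005174 m/day.

0.000517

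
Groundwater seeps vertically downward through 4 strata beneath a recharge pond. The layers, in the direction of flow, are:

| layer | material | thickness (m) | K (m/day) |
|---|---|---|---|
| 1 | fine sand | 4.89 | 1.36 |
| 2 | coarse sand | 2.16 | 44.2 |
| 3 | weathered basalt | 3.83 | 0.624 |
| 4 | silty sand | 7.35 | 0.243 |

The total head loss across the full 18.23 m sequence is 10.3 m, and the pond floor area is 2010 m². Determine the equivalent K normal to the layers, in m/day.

0.455

Flow is perpendicular to layering, so the layers act in series and the equivalent K is the thickness-weighted harmonic mean.
Total thickness L = 4.89 + 2.16 + 3.83 + 7.35 = 18.23 m.
Σ(b_i/K_i) = 4.89/1.36 + 2.16/44.2 + 3.83/0.624 + 7.35/0.243 = 40.03 d.
K_eq = L / Σ(b_i/K_i) = 18.23 / 40.03 = 0.4554 m/day.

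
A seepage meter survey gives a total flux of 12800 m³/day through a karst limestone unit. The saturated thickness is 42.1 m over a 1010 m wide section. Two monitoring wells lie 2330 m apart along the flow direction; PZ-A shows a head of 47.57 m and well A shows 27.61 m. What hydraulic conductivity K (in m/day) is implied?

Cross-sectional area A = 1010 × 42.1 = 42521 m².
Hydraulic gradient i = (47.57 − 27.61) / 2330 = 19.96 / 2330 = 0.008567.
From Q = K·A·i, K = Q / (A·i) = 12800 / (42521 × 0.008567) = 35.14 m/day.

35.1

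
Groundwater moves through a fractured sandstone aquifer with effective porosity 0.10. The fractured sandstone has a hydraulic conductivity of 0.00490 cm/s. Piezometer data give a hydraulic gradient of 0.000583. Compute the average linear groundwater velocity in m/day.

Convert K: 0.00490 cm/s × 864 = 4.234 m/day.
Hydraulic gradient i = 0.000583.
Darcy flux q = K · i = 4.234 × 0.0005830 = 0.002468 m/day.
Seepage velocity v = q / n_e = 0.002468 / 0.10 = 0.02468 m/day.

0.0247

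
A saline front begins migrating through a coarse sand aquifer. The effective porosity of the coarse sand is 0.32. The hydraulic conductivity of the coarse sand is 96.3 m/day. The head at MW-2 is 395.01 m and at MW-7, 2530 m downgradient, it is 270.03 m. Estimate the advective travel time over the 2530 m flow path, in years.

Hydraulic gradient i = (395.01 − 270.03) / 2530 = 124.98 / 2530 = 0.04940.
Darcy flux q = K · i = 96.30 × 0.04940 = 4.757 m/day.
Seepage velocity v = q / n_e = 4.757 / 0.32 = 14.87 m/day.
Travel time t = L / v = 2530 / 14.87 = 170.2 days = 0.4659 years.

0.466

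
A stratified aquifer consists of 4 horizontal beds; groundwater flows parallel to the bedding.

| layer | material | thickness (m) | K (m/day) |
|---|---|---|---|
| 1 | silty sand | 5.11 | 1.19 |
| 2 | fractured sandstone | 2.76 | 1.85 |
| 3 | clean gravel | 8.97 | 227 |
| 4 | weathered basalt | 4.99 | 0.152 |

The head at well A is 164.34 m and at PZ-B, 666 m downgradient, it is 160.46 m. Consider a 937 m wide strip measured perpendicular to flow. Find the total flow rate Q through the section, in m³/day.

11200

Flow is parallel to layering, so each bed carries its own Darcy discharge and the transmissivities add.
Σ(K_i·b_i) = 1.19×5.11 + 1.85×2.76 + 227×8.97 + 0.152×4.99 = 2048 m²/day.
Hydraulic gradient i = (164.34 − 160.46) / 666 = 3.88 / 666 = 0.005826.
Q = Σ(K_i·b_i) · W · i = 2048 × 937 × 0.005826 = 11180 m³/day.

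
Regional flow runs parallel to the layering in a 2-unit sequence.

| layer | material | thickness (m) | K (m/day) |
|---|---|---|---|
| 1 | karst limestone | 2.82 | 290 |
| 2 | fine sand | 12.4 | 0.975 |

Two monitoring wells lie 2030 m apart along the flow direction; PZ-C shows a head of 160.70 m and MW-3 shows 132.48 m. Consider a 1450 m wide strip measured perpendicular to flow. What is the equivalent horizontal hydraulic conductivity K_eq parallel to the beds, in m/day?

54.5

Flow is parallel to layering, so each bed carries its own Darcy discharge and the transmissivities add.
Σ(K_i·b_i) = 290×2.82 + 0.975×12.4 = 829.9 m²/day.
Total thickness b = 15.22 m, so K_eq = Σ(K_i·b_i)/b = 54.53 m/day.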